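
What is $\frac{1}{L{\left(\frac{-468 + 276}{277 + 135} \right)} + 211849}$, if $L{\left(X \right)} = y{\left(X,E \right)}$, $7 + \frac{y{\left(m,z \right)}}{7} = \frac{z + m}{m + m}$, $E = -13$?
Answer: $\frac{96}{20342509} \approx 4.7192 \cdot 10^{-6}$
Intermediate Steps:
$y{\left(m,z \right)} = -49 + \frac{7 \left(m + z\right)}{2 m}$ ($y{\left(m,z \right)} = -49 + 7 \frac{z + m}{m + m} = -49 + 7 \frac{m + z}{2 m} = -49 + \frac{7 \left(m + z\right)}{2 m}$)
$L{\left(X \right)} = \frac{7 \left(-13 - 13 X\right)}{2 X}$
$\frac{1}{L{\left(\frac{-468 + 276}{277 + 135} \right)} + 211849} = \frac{1}{\frac{91 \left(-1 - \frac{-468 + 276}{277 + 135}\right)}{2 \frac{-468 + 276}{277 + 135}} + 211849} = \frac{1}{\frac{91 \left(-1 - - \frac{192}{412}\right)}{2 \left(- \frac{192}{412}\right)} + 211849} = \frac{1}{\frac{91 \left(-1 - \left(-192\right) \frac{1}{412}\right)}{2 \left(\left(-192\right) \frac{1}{412}\right)} + 211849} = \frac{1}{\frac{91 \left(-1 - - \frac{48}{103}\right)}{2 \left(- \frac{48}{103}\right)} + 211849} = \frac{1}{\frac{91}{2} \left(- \frac{103}{48}\right) \left(-1 + \frac{48}{103}\right) + 211849} = \frac{1}{\frac{91}{2} \left(- \frac{103}{48}\right) \left(- \frac{55}{103}\right) + 211849} = \frac{1}{\frac{5005}{96} + 211849} = \frac{1}{\frac{20342509}{96}} = \frac{96}{20342509}$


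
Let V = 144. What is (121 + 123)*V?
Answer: 35136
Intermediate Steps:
(121 + 123)*V = (121 + 123)*144 = 244*144 = 35136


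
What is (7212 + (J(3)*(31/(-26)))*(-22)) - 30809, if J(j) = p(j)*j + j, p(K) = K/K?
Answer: -304715/13 ≈ -23440.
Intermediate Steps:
p(K) = 1
J(j) = 2*j (J(j) = 1*j + j = j + j = 2*j)
(7212 + (J(3)*(31/(-26)))*(-22)) - 30809 = (7212 + ((2*3)*(31/(-26)))*(-22)) - 30809 = (7212 + (6*(31*(-1/26)))*(-22)) - 30809 = (7212 + (6*(-31/26))*(-22)) - 30809 = (7212 - 93/13*(-22)) - 30809 = (7212 + 2046/13) - 30809 = 95802/13 - 30809 = -304715/13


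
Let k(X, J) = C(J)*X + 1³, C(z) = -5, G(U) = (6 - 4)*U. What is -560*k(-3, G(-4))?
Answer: -8960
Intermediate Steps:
G(U) = 2*U
k(X, J) = 1 - 5*X (k(X, J) = -5*X + 1³ = -5*X + 1 = 1 - 5*X)
-560*k(-3, G(-4)) = -560*(1 - 5*(-3)) = -560*(1 + 15) = -560*16 = -8960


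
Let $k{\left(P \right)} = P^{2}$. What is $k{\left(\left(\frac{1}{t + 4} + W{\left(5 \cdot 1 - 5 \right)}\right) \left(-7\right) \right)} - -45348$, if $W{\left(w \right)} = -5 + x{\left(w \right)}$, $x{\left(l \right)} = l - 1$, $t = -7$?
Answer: $\frac{425821}{9} \approx 47313.0$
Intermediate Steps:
$x{\left(l \right)} = -1 + l$
$W{\left(w \right)} = -6 + w$ ($W{\left(w \right)} = -5 + \left(-1 + w\right) = -6 + w$)
$k{\left(\left(\frac{1}{t + 4} + W{\left(5 \cdot 1 - 5 \right)}\right) \left(-7\right) \right)} - -45348 = \left(\left(\frac{1}{-7 + 4} + \left(-6 + \left(5 \cdot 1 - 5\right)\right)\right) \left(-7\right)\right)^{2} - -45348 = \left(\left(\frac{1}{-3} + \left(-6 + \left(5 - 5\right)\right)\right) \left(-7\right)\right)^{2} + 45348 = \left(\left(- \frac{1}{3} + \left(-6 + 0\right)\right) \left(-7\right)\right)^{2} + 45348 = \left(\left(- \frac{1}{3} - 6\right) \left(-7\right)\right)^{2} + 45348 = \left(\left(- \frac{19}{3}\right) \left(-7\right)\right)^{2} + 45348 = \left(\frac{133}{3}\right)^{2} + 45348 = \frac{17689}{9} + 45348 = \frac{425821}{9}$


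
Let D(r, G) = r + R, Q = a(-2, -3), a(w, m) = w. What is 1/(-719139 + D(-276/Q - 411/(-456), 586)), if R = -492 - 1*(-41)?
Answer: -152/109356567 ≈ -1.3899e-6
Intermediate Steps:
R = -451 (R = -492 + 41 = -451)
Q = -2
D(r, G) = -451 + r (D(r, G) = r - 451 = -451 + r)
1/(-719139 + D(-276/Q - 411/(-456), 586)) = 1/(-719139 + (-451 + (-276/(-2) - 411/(-456)))) = 1/(-719139 + (-451 + (-276*(-½) - 411*(-1/456)))) = 1/(-719139 + (-451 + (138 + 137/152))) = 1/(-719139 + (-451 + 21113/152)) = 1/(-719139 - 47439/152) = 1/(-109356567/152) = -152/109356567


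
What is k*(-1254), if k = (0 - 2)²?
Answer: -5016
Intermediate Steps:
k = 4 (k = (-2)² = 4)
k*(-1254) = 4*(-1254) = -5016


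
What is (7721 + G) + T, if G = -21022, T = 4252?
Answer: -9049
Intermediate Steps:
(7721 + G) + T = (7721 - 21022) + 4252 = -13301 + 4252 = -9049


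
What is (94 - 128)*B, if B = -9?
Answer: 306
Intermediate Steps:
(94 - 128)*B = (94 - 128)*(-9) = -34*(-9) = 306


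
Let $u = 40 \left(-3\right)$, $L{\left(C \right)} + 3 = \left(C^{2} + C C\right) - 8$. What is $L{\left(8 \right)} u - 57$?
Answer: $-14097$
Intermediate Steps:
$L{\left(C \right)} = -11 + 2 C^{2}$ ($L{\left(C \right)} = -3 - \left(8 - C^{2} - C C\right) = -3 + \left(\left(C^{2} + C^{2}\right) - 8\right) = -3 + \left(2 C^{2} - 8\right) = -3 + \left(-8 + 2 C^{2}\right) = -11 + 2 C^{2}$)
$u = -120$
$L{\left(8 \right)} u - 57 = \left(-11 + 2 \cdot 8^{2}\right) \left(-120\right) - 57 = \left(-11 + 2 \cdot 64\right) \left(-120\right) - 57 = \left(-11 + 128\right) \left(-120\right) - 57 = 117 \left(-120\right) - 57 = -14040 - 57 = -14097$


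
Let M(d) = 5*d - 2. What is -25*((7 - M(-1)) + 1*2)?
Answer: -400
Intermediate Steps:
M(d) = -2 + 5*d
-25*((7 - M(-1)) + 1*2) = -25*((7 - (-2 + 5*(-1))) + 1*2) = -25*((7 - (-2 - 5)) + 2) = -25*((7 - 1*(-7)) + 2) = -25*((7 + 7) + 2) = -25*(14 + 2) = -25*16 = -400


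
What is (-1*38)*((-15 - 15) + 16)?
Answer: 532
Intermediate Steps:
(-1*38)*((-15 - 15) + 16) = -38*(-30 + 16) = -38*(-14) = 532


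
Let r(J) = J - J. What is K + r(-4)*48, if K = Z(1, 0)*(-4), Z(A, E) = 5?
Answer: -20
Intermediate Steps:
r(J) = 0
K = -20 (K = 5*(-4) = -20)
K + r(-4)*48 = -20 + 0*48 = -20 + 0 = -20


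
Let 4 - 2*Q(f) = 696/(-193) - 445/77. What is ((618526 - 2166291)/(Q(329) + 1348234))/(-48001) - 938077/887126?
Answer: -1804365070408958208333/1706400829794109158494 ≈ -1.0574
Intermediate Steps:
Q(f) = 198921/29722 (Q(f) = 2 - (696/(-193) - 445/77)/2 = 2 - (696*(-1/193) - 445*1/77)/2 = 2 - (-696/193 - 445/77)/2 = 2 - ½*(-139477/14861) = 2 + 139477/29722 = 198921/29722)
((618526 - 2166291)/(Q(329) + 1348234))/(-48001) - 938077/887126 = ((618526 - 2166291)/(198921/29722 + 1348234))/(-48001) - 938077/887126 = -1547765/40072409869/29722*(-1/48001) - 938077*1/887126 = -1547765*29722/40072409869*(-1/48001) - 938077/887126 = -46002671330/40072409869*(-1/48001) - 938077/887126 = 46002671330/1923515746121869 - 938077/887126 = -1804365070408958208333/1706400829794109158494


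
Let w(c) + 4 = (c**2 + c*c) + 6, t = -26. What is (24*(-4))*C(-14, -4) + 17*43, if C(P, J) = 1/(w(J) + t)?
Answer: 719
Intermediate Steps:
w(c) = 2 + 2*c**2 (w(c) = -4 + ((c**2 + c*c) + 6) = -4 + ((c**2 + c**2) + 6) = -4 + (2*c**2 + 6) = -4 + (6 + 2*c**2) = 2 + 2*c**2)
C(P, J) = 1/(-24 + 2*J**2) (C(P, J) = 1/((2 + 2*J**2) - 26) = 1/(-24 + 2*J**2))
(24*(-4))*C(-14, -4) + 17*43 = (24*(-4))*(1/(2*(-12 + (-4)**2))) + 17*43 = -48/(-12 + 16) + 731 = -48/4 + 731 = -96*1/8 + 731 = -12 + 731 = 719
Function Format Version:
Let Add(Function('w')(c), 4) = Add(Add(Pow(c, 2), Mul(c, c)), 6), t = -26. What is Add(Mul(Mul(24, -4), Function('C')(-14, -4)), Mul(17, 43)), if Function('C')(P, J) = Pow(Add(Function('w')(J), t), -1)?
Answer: 719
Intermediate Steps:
Function('w')(c) = Add(2, Mul(2, Pow(c, 2))) (Function('w')(c) = Add(-4, Add(Add(Pow(c, 2), Mul(c, c)), 6)) = Add(-4, Add(Add(Pow(c, 2), Pow(c, 2)), 6)) = Add(-4, Add(Mul(2, Pow(c, 2)), 6)) = Add(-4, Add(6, Mul(2, Pow(c, 2)))) = Add(2, Mul(2, Pow(c, 2))))
Function('C')(P, J) = Pow(Add(-24, Mul(2, Pow(J, 2))), -1) (Function('C')(P, J) = Pow(Add(Add(2, Mul(2, Pow(J, 2))), -26), -1) = Pow(Add(-24, Mul(2, Pow(J, 2))), -1))
Add(Mul(Mul(24, -4), Function('C')(-14, -4)), Mul(17, 43)) = Add(Mul(Mul(24, -4), Mul(Rational(1, 2), Pow(Add(-12, Pow(-4, 2)), -1))), Mul(17, 43)) = Add(Mul(-96, Mul(Rational(1, 2), Pow(Add(-12, 16), -1))), 731) = Add(Mul(-96, Mul(Rational(1, 2), Pow(4, -1))), 731) = Add(Mul(-96, Mul(Rational(1, 2), Rational(1, 4))), 731) = Add(Mul(-96, Rational(1, 8)), 731) = Add(-12, 731) = 719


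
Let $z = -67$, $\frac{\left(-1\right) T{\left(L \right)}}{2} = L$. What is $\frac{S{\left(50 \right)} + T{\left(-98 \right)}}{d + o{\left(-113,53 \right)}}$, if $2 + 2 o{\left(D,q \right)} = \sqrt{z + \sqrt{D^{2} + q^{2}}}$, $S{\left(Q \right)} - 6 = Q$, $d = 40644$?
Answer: $\frac{252}{40643 + \frac{\sqrt{-67 + \sqrt{15578}}}{2}} \approx 0.0061997$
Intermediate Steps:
$T{\left(L \right)} = - 2 L$
$S{\left(Q \right)} = 6 + Q$
$o{\left(D,q \right)} = -1 + \frac{\sqrt{-67 + \sqrt{D^{2} + q^{2}}}}{2}$
$\frac{S{\left(50 \right)} + T{\left(-98 \right)}}{d + o{\left(-113,53 \right)}} = \frac{\left(6 + 50\right) - -196}{40644 - \left(1 - \frac{\sqrt{-67 + \sqrt{\left(-113\right)^{2} + 53^{2}}}}{2}\right)} = \frac{56 + 196}{40644 - \left(1 - \frac{\sqrt{-67 + \sqrt{12769 + 2809}}}{2}\right)} = \frac{252}{40644 - \left(1 - \frac{\sqrt{-67 + \sqrt{15578}}}{2}\right)} = \frac{252}{40643 + \frac{\sqrt{-67 + \sqrt{15578}}}{2}}$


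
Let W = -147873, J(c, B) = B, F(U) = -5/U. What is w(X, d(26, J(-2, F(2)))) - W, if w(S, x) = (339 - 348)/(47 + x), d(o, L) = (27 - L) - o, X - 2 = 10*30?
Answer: 14935155/101 ≈ 1.4787e+5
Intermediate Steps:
X = 302 (X = 2 + 10*30 = 2 + 300 = 302)
d(o, L) = 27 - L - o
w(S, x) = -9/(47 + x)
w(X, d(26, J(-2, F(2)))) - W = -9/(47 + (27 - (-5)/2 - 1*26)) - 1*(-147873) = -9/(47 + (27 - (-5)/2 - 26)) + 147873 = -9/(47 + (27 - 1*(-5/2) - 26)) + 147873 = -9/(47 + (27 + 5/2 - 26)) + 147873 = -9/(47 + 7/2) + 147873 = -9/101/2 + 147873 = -9*2/101 + 147873 = -18/101 + 147873 = 14935155/101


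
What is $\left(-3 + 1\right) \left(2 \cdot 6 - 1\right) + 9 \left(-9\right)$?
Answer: $-103$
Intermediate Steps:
$\left(-3 + 1\right) \left(2 \cdot 6 - 1\right) + 9 \left(-9\right) = - 2 \left(12 - 1\right) - 81 = \left(-2\right) 11 - 81 = -22 - 81 = -103$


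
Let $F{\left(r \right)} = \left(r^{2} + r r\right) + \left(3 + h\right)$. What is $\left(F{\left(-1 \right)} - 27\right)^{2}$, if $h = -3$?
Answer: $625$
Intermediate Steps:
$F{\left(r \right)} = 2 r^{2}$ ($F{\left(r \right)} = \left(r^{2} + r r\right) + \left(3 - 3\right) = \left(r^{2} + r^{2}\right) + 0 = 2 r^{2} + 0 = 2 r^{2}$)
$\left(F{\left(-1 \right)} - 27\right)^{2} = \left(2 \left(-1\right)^{2} - 27\right)^{2} = \left(2 \cdot 1 - 27\right)^{2} = \left(2 - 27\right)^{2} = \left(-25\right)^{2} = 625$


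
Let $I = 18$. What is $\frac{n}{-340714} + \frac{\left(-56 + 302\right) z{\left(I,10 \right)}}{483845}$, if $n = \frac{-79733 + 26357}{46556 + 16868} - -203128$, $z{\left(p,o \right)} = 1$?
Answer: $- \frac{48657230062813}{81684545221015} \approx -0.59567$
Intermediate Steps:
$n = \frac{201299014}{991}$ ($n = - \frac{53376}{63424} + 203128 = \left(-53376\right) \frac{1}{63424} + 203128 = - \frac{834}{991} + 203128 = \frac{201299014}{991} \approx 2.0313 \cdot 10^{5}$)
$\frac{n}{-340714} + \frac{\left(-56 + 302\right) z{\left(I,10 \right)}}{483845} = \frac{201299014}{991 \left(-340714\right)} + \frac{\left(-56 + 302\right) 1}{483845} = \frac{201299014}{991} \left(- \frac{1}{340714}\right) + 246 \cdot 1 \cdot \frac{1}{483845} = - \frac{100649507}{168823787} + 246 \cdot \frac{1}{483845} = - \frac{100649507}{168823787} + \frac{246}{483845} = - \frac{48657230062813}{81684545221015}$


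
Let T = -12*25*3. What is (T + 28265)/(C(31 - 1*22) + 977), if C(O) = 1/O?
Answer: 246285/8794 ≈ 28.006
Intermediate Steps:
T = -900 (T = -300*3 = -900)
(T + 28265)/(C(31 - 1*22) + 977) = (-900 + 28265)/(1/(31 - 1*22) + 977) = 27365/(1/(31 - 22) + 977) = 27365/(1/9 + 977) = 27365/(8794/9) = 27365*(9/8794) = 246285/8794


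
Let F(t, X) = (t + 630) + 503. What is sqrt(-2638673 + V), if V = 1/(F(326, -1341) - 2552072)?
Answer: 5*I*sqrt(686648858297358606)/2550613 ≈ 1624.4*I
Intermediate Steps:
F(t, X) = 1133 + t (F(t, X) = (630 + t) + 503 = 1133 + t)
V = -1/2550613 (V = 1/((1133 + 326) - 2552072) = 1/(1459 - 2552072) = 1/(-2550613) = -1/2550613 ≈ -3.9206e-7)
sqrt(-2638673 + V) = sqrt(-2638673 - 1/2550613) = sqrt(-6730233656550/2550613) = 5*I*sqrt(686648858297358606)/2550613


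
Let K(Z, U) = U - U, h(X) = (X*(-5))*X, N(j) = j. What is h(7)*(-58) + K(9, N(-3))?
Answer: 14210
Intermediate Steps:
h(X) = -5*X² (h(X) = (-5*X)*X = -5*X²)
K(Z, U) = 0
h(7)*(-58) + K(9, N(-3)) = -5*7²*(-58) + 0 = -5*49*(-58) + 0 = -245*(-58) + 0 = 14210 + 0 = 14210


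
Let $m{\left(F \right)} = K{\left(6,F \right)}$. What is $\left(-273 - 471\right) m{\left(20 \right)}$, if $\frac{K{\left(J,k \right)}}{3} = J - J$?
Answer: $0$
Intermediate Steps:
$K{\left(J,k \right)} = 0$ ($K{\left(J,k \right)} = 3 \left(J - J\right) = 3 \cdot 0 = 0$)
$m{\left(F \right)} = 0$
$\left(-273 - 471\right) m{\left(20 \right)} = \left(-273 - 471\right) 0 = \left(-744\right) 0 = 0$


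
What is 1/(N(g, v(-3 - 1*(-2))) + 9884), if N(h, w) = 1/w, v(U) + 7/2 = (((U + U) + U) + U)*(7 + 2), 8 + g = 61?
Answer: 79/780834 ≈ 0.00010117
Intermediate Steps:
g = 53 (g = -8 + 61 = 53)
v(U) = -7/2 + 36*U (v(U) = -7/2 + (((U + U) + U) + U)*(7 + 2) = -7/2 + ((2*U + U) + U)*9 = -7/2 + (3*U + U)*9 = -7/2 + (4*U)*9 = -7/2 + 36*U)
1/(N(g, v(-3 - 1*(-2))) + 9884) = 1/(1/(-7/2 + 36*(-3 - 1*(-2))) + 9884) = 1/(1/(-7/2 + 36*(-3 + 2)) + 9884) = 1/(1/(-7/2 + 36*(-1)) + 9884) = 1/(1/(-7/2 - 36) + 9884) = 1/(1/(-79/2) + 9884) = 1/(-2/79 + 9884) = 1/(780834/79) = 79/780834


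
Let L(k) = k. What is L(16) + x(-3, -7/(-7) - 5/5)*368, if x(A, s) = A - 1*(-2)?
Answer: -352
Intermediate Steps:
x(A, s) = 2 + A (x(A, s) = A + 2 = 2 + A)
L(16) + x(-3, -7/(-7) - 5/5)*368 = 16 + (2 - 3)*368 = 16 - 1*368 = 16 - 368 = -352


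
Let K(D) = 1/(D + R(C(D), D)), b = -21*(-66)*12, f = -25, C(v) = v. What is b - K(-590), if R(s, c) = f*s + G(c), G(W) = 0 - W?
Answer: 245321999/14750 ≈ 16632.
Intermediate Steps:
G(W) = -W
b = 16632 (b = 1386*12 = 16632)
R(s, c) = -c - 25*s (R(s, c) = -25*s - c = -c - 25*s)
K(D) = -1/(25*D) (K(D) = 1/(D + (-D - 25*D)) = 1/(D - 26*D) = 1/(-25*D) = -1/(25*D))
b - K(-590) = 16632 - (-1)/(25*(-590)) = 16632 - (-1)*(-1)/(25*590) = 16632 - 1*1/14750 = 16632 - 1/14750 = 245321999/14750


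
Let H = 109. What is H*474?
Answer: 51666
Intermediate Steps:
H*474 = 109*474 = 51666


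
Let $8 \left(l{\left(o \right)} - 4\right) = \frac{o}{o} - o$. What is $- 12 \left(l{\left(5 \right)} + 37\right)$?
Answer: $-486$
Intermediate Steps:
$l{\left(o \right)} = \frac{33}{8} - \frac{o}{8}$ ($l{\left(o \right)} = 4 + \frac{\frac{o}{o} - o}{8} = 4 + \frac{1 - o}{8} = 4 - \left(- \frac{1}{8} + \frac{o}{8}\right) = \frac{33}{8} - \frac{o}{8}$)
$- 12 \left(l{\left(5 \right)} + 37\right) = - 12 \left(\left(\frac{33}{8} - \frac{5}{8}\right) + 37\right) = - 12 \left(\frac{7}{2} + 37\right) = \left(-12\right) \frac{81}{2} = -486$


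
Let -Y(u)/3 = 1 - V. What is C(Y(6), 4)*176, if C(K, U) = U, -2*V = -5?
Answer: 704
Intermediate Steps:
V = 5/2 (V = -½*(-5) = 5/2 ≈ 2.5000)
Y(u) = 9/2 (Y(u) = -3*(1 - 1*5/2) = -3*(1 - 5/2) = -3*(-3/2) = 9/2)
C(Y(6), 4)*176 = 4*176 = 704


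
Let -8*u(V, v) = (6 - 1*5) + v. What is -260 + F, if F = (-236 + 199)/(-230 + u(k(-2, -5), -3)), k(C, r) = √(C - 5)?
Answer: -238792/919 ≈ -259.84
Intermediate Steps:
k(C, r) = √(-5 + C)
u(V, v) = -⅛ - v/8 (u(V, v) = -((6 - 1*5) + v)/8 = -((6 - 5) + v)/8 = -(1 + v)/8 = -⅛ - v/8)
F = 148/919 (F = (-236 + 199)/(-230 + (-⅛ - ⅛*(-3))) = -37/(-230 + (-⅛ + 3/8)) = -37/(-230 + ¼) = -37/(-919/4) = -37*(-4/919) = 148/919 ≈ 0.16104)
-260 + F = -260 + 148/919 = -238792/919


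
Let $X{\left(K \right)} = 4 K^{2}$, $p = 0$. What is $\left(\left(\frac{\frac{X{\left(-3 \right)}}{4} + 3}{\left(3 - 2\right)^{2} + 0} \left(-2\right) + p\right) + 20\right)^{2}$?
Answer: $16$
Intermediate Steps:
$\left(\left(\frac{\frac{X{\left(-3 \right)}}{4} + 3}{\left(3 - 2\right)^{2} + 0} \left(-2\right) + p\right) + 20\right)^{2} = \left(\left(\frac{\frac{4 \left(-3\right)^{2}}{4} + 3}{\left(3 - 2\right)^{2} + 0} \left(-2\right) + 0\right) + 20\right)^{2} = \left(\left(\frac{4 \cdot 9 \cdot \frac{1}{4} + 3}{1^{2} + 0} \left(-2\right) + 0\right) + 20\right)^{2} = \left(\left(\frac{36 \cdot \frac{1}{4} + 3}{1 + 0} \left(-2\right) + 0\right) + 20\right)^{2} = \left(\left(\frac{9 + 3}{1} \left(-2\right) + 0\right) + 20\right)^{2} = \left(\left(12 \cdot 1 \left(-2\right) + 0\right) + 20\right)^{2} = \left(\left(12 \left(-2\right) + 0\right) + 20\right)^{2} = \left(\left(-24 + 0\right) + 20\right)^{2} = \left(-24 + 20\right)^{2} = \left(-4\right)^{2} = 16$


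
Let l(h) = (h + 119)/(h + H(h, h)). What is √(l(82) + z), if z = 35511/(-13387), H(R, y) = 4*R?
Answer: 3*I*√7238167096490/5488670 ≈ 1.4705*I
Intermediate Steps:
z = -35511/13387 (z = 35511*(-1/13387) = -35511/13387 ≈ -2.6526)
l(h) = (119 + h)/(5*h) (l(h) = (h + 119)/(h + 4*h) = (119 + h)/((5*h)) = (119 + h)*(1/(5*h)) = (119 + h)/(5*h))
√(l(82) + z) = √((⅕)*(119 + 82)/82 - 35511/13387) = √((⅕)*(1/82)*201 - 35511/13387) = √(201/410 - 35511/13387) = √(-11868723/5488670) = 3*I*√7238167096490/5488670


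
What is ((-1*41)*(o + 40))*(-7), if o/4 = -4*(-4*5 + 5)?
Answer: 80360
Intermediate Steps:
o = 240 (o = 4*(-4*(-4*5 + 5)) = 4*(-4*(-20 + 5)) = 4*(-4*(-15)) = 4*60 = 240)
((-1*41)*(o + 40))*(-7) = ((-1*41)*(240 + 40))*(-7) = -41*280*(-7) = -11480*(-7) = 80360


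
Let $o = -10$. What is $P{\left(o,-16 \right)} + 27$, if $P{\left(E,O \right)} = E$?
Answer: $17$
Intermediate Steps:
$P{\left(o,-16 \right)} + 27 = -10 + 27 = 17$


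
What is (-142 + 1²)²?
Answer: 19881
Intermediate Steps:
(-142 + 1²)² = (-142 + 1)² = (-141)² = 19881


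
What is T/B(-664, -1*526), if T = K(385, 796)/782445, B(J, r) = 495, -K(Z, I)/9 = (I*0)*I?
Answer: 0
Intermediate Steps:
K(Z, I) = 0 (K(Z, I) = -9*I*0*I = -0*I = -9*0 = 0)
T = 0 (T = 0/782445 = 0*(1/782445) = 0)
T/B(-664, -1*526) = 0/495 = 0*(1/495) = 0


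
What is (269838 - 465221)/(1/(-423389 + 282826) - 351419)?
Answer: 27463620629/49396508898 ≈ 0.55598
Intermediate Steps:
(269838 - 465221)/(1/(-423389 + 282826) - 351419) = -195383/(1/(-140563) - 351419) = -195383/(-1/140563 - 351419) = -195383/(-49396508898/140563) = -195383*(-140563/49396508898) = 27463620629/49396508898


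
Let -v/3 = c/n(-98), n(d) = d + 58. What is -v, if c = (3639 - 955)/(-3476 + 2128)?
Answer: 2013/13480 ≈ 0.14933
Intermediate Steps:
n(d) = 58 + d
c = -671/337 (c = 2684/(-1348) = 2684*(-1/1348) = -671/337 ≈ -1.9911)
v = -2013/13480 (v = -(-2013)/(337*(58 - 98)) = -(-2013)/(337*(-40)) = -(-2013)*(-1)/(337*40) = -3*671/13480 = -2013/13480 ≈ -0.14933)
-v = -1*(-2013/13480) = 2013/13480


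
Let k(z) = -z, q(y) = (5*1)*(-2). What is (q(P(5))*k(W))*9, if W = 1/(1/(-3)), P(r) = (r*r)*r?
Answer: -270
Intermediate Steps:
P(r) = r³ (P(r) = r²*r = r³)
W = -3 (W = 1/(-⅓) = -3)
q(y) = -10 (q(y) = 5*(-2) = -10)
(q(P(5))*k(W))*9 = -(-10)*(-3)*9 = -10*3*9 = -30*9 = -270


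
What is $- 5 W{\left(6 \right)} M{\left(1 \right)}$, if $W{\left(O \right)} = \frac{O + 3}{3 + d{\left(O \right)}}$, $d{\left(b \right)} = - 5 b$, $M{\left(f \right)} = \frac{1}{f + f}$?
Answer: $\frac{5}{6} \approx 0.83333$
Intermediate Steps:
$M{\left(f \right)} = \frac{1}{2 f}$
$W{\left(O \right)} = \frac{3 + O}{3 - 5 O}$ ($W{\left(O \right)} = \frac{O + 3}{3 - 5 O} = \frac{3 + O}{3 - 5 O}$)
$- 5 W{\left(6 \right)} M{\left(1 \right)} = - 5 \frac{-3 - 6}{-3 + 5 \cdot 6} \frac{1}{2 \cdot 1} = - 5 \frac{-3 - 6}{-3 + 30} \cdot \frac{1}{2} \cdot 1 = - 5 \cdot \frac{1}{27} \left(-9\right) \frac{1}{2} = \left(-5\right) \left(- \frac{1}{3}\right) \frac{1}{2} = \frac{5}{3} \cdot \frac{1}{2} = \frac{5}{6}$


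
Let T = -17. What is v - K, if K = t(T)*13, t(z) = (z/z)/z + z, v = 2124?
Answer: 39878/17 ≈ 2345.8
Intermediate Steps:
t(z) = z + 1/z (t(z) = 1/z + z = z + 1/z)
K = -3770/17 (K = (-17 + 1/(-17))*13 = (-17 - 1/17)*13 = -290/17*13 = -3770/17 ≈ -221.76)
v - K = 2124 - 1*(-3770/17) = 2124 + 3770/17 = 39878/17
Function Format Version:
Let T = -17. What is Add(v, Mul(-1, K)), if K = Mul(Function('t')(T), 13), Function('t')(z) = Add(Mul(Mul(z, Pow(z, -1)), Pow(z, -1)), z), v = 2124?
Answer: Rational(39878, 17) ≈ 2345.8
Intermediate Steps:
Function('t')(z) = Add(z, Pow(z, -1)) (Function('t')(z) = Add(Mul(1, Pow(z, -1)), z) = Add(Pow(z, -1), z) = Add(z, Pow(z, -1)))
K = Rational(-3770, 17) (K = Mul(Add(-17, Pow(-17, -1)), 13) = Mul(Add(-17, Rational(-1, 17)), 13) = Mul(Rational(-290, 17), 13) = Rational(-3770, 17) ≈ -221.76)
Add(v, Mul(-1, K)) = Add(2124, Mul(-1, Rational(-3770, 17))) = Add(2124, Rational(3770, 17)) = Rational(39878, 17)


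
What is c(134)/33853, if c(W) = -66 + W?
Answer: 68/33853 ≈ 0.0020087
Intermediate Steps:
c(134)/33853 = (-66 + 134)/33853 = 68*(1/33853) = 68/33853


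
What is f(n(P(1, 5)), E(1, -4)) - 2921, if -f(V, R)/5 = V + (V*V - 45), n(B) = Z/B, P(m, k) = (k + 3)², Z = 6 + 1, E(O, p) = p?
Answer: -11045301/4096 ≈ -2696.6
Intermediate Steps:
Z = 7
P(m, k) = (3 + k)²
n(B) = 7/B
f(V, R) = 225 - 5*V - 5*V² (f(V, R) = -5*(V + (V*V - 45)) = -5*(V + (V² - 45)) = -5*(V + (-45 + V²)) = -5*(-45 + V + V²) = 225 - 5*V - 5*V²)
f(n(P(1, 5)), E(1, -4)) - 2921 = (225 - 35/((3 + 5)²) - 5*49/(3 + 5)⁴) - 2921 = (225 - 35/(8²) - 5*(7/(8²))²) - 2921 = (225 - 35/64 - 5*(7/64)²) - 2921 = (225 - 35/64 - 5*(7*(1/64))²) - 2921 = (225 - 5*7/64 - 5*(7/64)²) - 2921 = (225 - 35/64 - 5*49/4096) - 2921 = (225 - 35/64 - 245/4096) - 2921 = 919115/4096 - 2921 = -11045301/4096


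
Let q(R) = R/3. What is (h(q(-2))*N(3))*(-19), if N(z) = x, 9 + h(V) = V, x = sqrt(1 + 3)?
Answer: 1102/3 ≈ 367.33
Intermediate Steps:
q(R) = R/3 (q(R) = R*(1/3) = R/3)
x = 2 (x = sqrt(4) = 2)
h(V) = -9 + V
N(z) = 2
(h(q(-2))*N(3))*(-19) = ((-9 + (1/3)*(-2))*2)*(-19) = ((-9 - 2/3)*2)*(-19) = -29/3*2*(-19) = -58/3*(-19) = 1102/3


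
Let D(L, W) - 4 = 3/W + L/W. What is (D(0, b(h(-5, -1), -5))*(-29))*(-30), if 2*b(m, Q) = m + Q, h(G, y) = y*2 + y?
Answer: 5655/2 ≈ 2827.5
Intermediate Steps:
h(G, y) = 3*y (h(G, y) = 2*y + y = 3*y)
b(m, Q) = Q/2 + m/2 (b(m, Q) = (m + Q)/2 = (Q + m)/2 = Q/2 + m/2)
D(L, W) = 4 + 3/W + L/W (D(L, W) = 4 + (3/W + L/W) = 4 + 3/W + L/W)
(D(0, b(h(-5, -1), -5))*(-29))*(-30) = (((3 + 0 + 4*((½)*(-5) + (3*(-1))/2))/((½)*(-5) + (3*(-1))/2))*(-29))*(-30) = (((3 + 0 + 4*(-5/2 + (½)*(-3)))/(-5/2 + (½)*(-3)))*(-29))*(-30) = (((3 + 0 + 4*(-5/2 - 3/2))/(-5/2 - 3/2))*(-29))*(-30) = (((3 + 0 + 4*(-4))/(-4))*(-29))*(-30) = (-(3 + 0 - 16)/4*(-29))*(-30) = (-¼*(-13)*(-29))*(-30) = ((13/4)*(-29))*(-30) = -377/4*(-30) = 5655/2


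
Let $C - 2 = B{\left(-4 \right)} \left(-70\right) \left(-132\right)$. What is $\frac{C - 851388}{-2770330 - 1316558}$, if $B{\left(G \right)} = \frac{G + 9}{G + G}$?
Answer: $\frac{857161}{4086888} \approx 0.20973$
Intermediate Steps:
$B{\left(G \right)} = \frac{9 + G}{2 G}$
$C = -5773$ ($C = 2 + \frac{9 - 4}{2 \left(-4\right)} \left(-70\right) \left(-132\right) = 2 + \frac{1}{2} \left(- \frac{1}{4}\right) 5 \left(-70\right) \left(-132\right) = 2 + \left(- \frac{5}{8}\right) \left(-70\right) \left(-132\right) = 2 + \frac{175}{4} \left(-132\right) = 2 - 5775 = -5773$)
$\frac{C - 851388}{-2770330 - 1316558} = \frac{-5773 - 851388}{-2770330 - 1316558} = - \frac{857161}{-2770330 + \left(-1802533 + 485975\right)} = - \frac{857161}{-2770330 - 1316558} = - \frac{857161}{-4086888} = \left(-857161\right) \left(- \frac{1}{4086888}\right) = \frac{857161}{4086888}$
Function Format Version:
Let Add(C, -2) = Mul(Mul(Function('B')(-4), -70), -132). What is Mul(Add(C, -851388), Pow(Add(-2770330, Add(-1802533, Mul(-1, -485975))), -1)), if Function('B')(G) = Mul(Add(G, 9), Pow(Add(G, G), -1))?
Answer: Rational(857161, 4086888) ≈ 0.20973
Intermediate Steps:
Function('B')(G) = Mul(Rational(1, 2), Pow(G, -1), Add(9, G)) (Function('B')(G) = Mul(Add(9, G), Pow(Mul(2, G), -1)) = Mul(Add(9, G), Mul(Rational(1, 2), Pow(G, -1))) = Mul(Rational(1, 2), Pow(G, -1), Add(9, G)))
C = -5773 (C = Add(2, Mul(Mul(Mul(Rational(1, 2), Pow(-4, -1), Add(9, -4)), -70), -132)) = Add(2, Mul(Mul(Mul(Rational(1, 2), Rational(-1, 4), 5), -70), -132)) = Add(2, Mul(Mul(Rational(-5, 8), -70), -132)) = Add(2, Mul(Rational(175, 4), -132)) = Add(2, -5775) = -5773)
Mul(Add(C, -851388), Pow(Add(-2770330, Add(-1802533, Mul(-1, -485975))), -1)) = Mul(Add(-5773, -851388), Pow(Add(-2770330, Add(-1802533, Mul(-1, -485975))), -1)) = Mul(-857161, Pow(Add(-2770330, Add(-1802533, 485975)), -1)) = Mul(-857161, Pow(Add(-2770330, -1316558), -1)) = Mul(-857161, Pow(-4086888, -1)) = Mul(-857161, Rational(-1, 4086888)) = Rational(857161, 4086888)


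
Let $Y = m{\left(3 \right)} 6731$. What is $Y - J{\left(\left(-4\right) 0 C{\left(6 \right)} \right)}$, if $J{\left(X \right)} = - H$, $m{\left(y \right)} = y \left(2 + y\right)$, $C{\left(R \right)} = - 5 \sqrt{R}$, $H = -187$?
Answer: $100778$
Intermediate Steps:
$J{\left(X \right)} = 187$ ($J{\left(X \right)} = \left(-1\right) \left(-187\right) = 187$)
$Y = 100965$ ($Y = 3 \left(2 + 3\right) 6731 = 3 \cdot 5 \cdot 6731 = 15 \cdot 6731 = 100965$)
$Y - J{\left(\left(-4\right) 0 C{\left(6 \right)} \right)} = 100965 - 187 = 100778$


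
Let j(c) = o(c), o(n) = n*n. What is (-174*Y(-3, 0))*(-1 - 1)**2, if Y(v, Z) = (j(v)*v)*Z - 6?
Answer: 4176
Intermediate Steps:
o(n) = n**2
j(c) = c**2
Y(v, Z) = -6 + Z*v**3 (Y(v, Z) = (v**2*v)*Z - 6 = v**3*Z - 6 = Z*v**3 - 6 = -6 + Z*v**3)
(-174*Y(-3, 0))*(-1 - 1)**2 = (-174*(-6 + 0*(-3)**3))*(-1 - 1)**2 = -174*(-6 + 0*(-27))*(-2)**2 = -174*(-6 + 0)*4 = -174*(-6)*4 = 1044*4 = 4176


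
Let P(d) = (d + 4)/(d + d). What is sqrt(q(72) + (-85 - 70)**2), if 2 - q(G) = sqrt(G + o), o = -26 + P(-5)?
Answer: sqrt(2402700 - 10*sqrt(4610))/10 ≈ 154.98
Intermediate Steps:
P(d) = (4 + d)/(2*d) (P(d) = (4 + d)/((2*d)) = (4 + d)*(1/(2*d)) = (4 + d)/(2*d))
o = -259/10 (o = -26 + (1/2)*(4 - 5)/(-5) = -26 + (1/2)*(-1/5)*(-1) = -26 + 1/10 = -259/10 ≈ -25.900)
q(G) = 2 - sqrt(-259/10 + G) (q(G) = 2 - sqrt(G - 259/10) = 2 - sqrt(-259/10 + G))
sqrt(q(72) + (-85 - 70)**2) = sqrt((2 - sqrt(-2590 + 100*72)/10) + (-85 - 70)**2) = sqrt((2 - sqrt(-2590 + 7200)/10) + (-155)**2) = sqrt((2 - sqrt(4610)/10) + 24025) = sqrt(24027 - sqrt(4610)/10)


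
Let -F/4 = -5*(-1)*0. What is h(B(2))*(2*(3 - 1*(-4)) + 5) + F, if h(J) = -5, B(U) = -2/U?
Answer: -95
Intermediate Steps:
F = 0 (F = -4*(-5*(-1))*0 = -20*0 = -4*0 = 0)
h(B(2))*(2*(3 - 1*(-4)) + 5) + F = -5*(2*(3 - 1*(-4)) + 5) + 0 = -5*(2*(3 + 4) + 5) + 0 = -5*(2*7 + 5) + 0 = -5*(14 + 5) + 0 = -5*19 + 0 = -95 + 0 = -95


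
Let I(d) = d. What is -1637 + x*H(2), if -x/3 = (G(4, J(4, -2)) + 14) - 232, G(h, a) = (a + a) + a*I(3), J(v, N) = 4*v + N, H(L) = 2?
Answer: -749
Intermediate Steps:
J(v, N) = N + 4*v
G(h, a) = 5*a (G(h, a) = (a + a) + a*3 = 2*a + 3*a = 5*a)
x = 444 (x = -3*((5*(-2 + 4*4) + 14) - 232) = -3*((5*(-2 + 16) + 14) - 232) = -3*((5*14 + 14) - 232) = -3*((70 + 14) - 232) = -3*(84 - 232) = -3*(-148) = 444)
-1637 + x*H(2) = -1637 + 444*2 = -1637 + 888 = -749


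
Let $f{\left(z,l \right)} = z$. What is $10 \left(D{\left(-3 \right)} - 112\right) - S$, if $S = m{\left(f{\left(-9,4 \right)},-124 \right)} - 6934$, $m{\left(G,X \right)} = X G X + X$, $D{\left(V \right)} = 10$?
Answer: $144422$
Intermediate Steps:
$m{\left(G,X \right)} = X + G X^{2}$ ($m{\left(G,X \right)} = G X X + X = G X^{2} + X = X + G X^{2}$)
$S = -145442$ ($S = - 124 \left(1 - -1116\right) - 6934 = - 124 \left(1 + 1116\right) - 6934 = \left(-124\right) 1117 - 6934 = -138508 - 6934 = -145442$)
$10 \left(D{\left(-3 \right)} - 112\right) - S = 10 \left(10 - 112\right) - -145442 = 10 \left(10 - 112\right) + 145442 = 10 \left(-102\right) + 145442 = -1020 + 145442 = 144422$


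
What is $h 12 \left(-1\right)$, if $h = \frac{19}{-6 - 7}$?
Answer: $\frac{228}{13} \approx 17.538$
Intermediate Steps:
$h = - \frac{19}{13}$ ($h = \frac{19}{-13} = 19 \left(- \frac{1}{13}\right) = - \frac{19}{13} \approx -1.4615$)
$h 12 \left(-1\right) = \left(- \frac{19}{13}\right) 12 \left(-1\right) = \left(- \frac{228}{13}\right) \left(-1\right) = \frac{228}{13}$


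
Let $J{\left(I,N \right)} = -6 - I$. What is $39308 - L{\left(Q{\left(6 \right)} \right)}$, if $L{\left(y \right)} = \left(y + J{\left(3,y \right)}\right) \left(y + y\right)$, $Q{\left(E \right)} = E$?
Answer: $39344$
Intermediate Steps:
$L{\left(y \right)} = 2 y \left(-9 + y\right)$ ($L{\left(y \right)} = \left(y - 9\right) \left(y + y\right) = \left(y - 9\right) 2 y = \left(-9 + y\right) 2 y = 2 y \left(-9 + y\right)$)
$39308 - L{\left(Q{\left(6 \right)} \right)} = 39308 - 2 \cdot 6 \left(-9 + 6\right) = 39308 - 2 \cdot 6 \left(-3\right) = 39308 - -36 = 39308 + 36 = 39344$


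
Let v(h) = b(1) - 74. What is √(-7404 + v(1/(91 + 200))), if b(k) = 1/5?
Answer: 11*I*√1545/5 ≈ 86.474*I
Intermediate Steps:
b(k) = ⅕
v(h) = -369/5 (v(h) = ⅕ - 74 = -369/5)
√(-7404 + v(1/(91 + 200))) = √(-7404 - 369/5) = √(-37389/5) = 11*I*√1545/5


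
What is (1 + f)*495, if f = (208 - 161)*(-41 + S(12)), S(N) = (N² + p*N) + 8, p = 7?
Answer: 4537170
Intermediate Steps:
S(N) = 8 + N² + 7*N (S(N) = (N² + 7*N) + 8 = 8 + N² + 7*N)
f = 9165 (f = (208 - 161)*(-41 + (8 + 12² + 7*12)) = 47*(-41 + (8 + 144 + 84)) = 47*(-41 + 236) = 47*195 = 9165)
(1 + f)*495 = (1 + 9165)*495 = 9166*495 = 4537170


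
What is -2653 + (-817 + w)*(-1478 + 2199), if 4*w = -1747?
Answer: -3626427/4 ≈ -9.0661e+5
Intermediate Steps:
w = -1747/4 (w = (¼)*(-1747) = -1747/4 ≈ -436.75)
-2653 + (-817 + w)*(-1478 + 2199) = -2653 + (-817 - 1747/4)*(-1478 + 2199) = -2653 - 5015/4*721 = -2653 - 3615815/4 = -3626427/4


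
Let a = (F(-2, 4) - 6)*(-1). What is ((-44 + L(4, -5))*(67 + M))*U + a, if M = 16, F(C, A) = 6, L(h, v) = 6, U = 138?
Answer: -435252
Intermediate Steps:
a = 0 (a = (6 - 6)*(-1) = 0*(-1) = 0)
((-44 + L(4, -5))*(67 + M))*U + a = ((-44 + 6)*(67 + 16))*138 + 0 = -38*83*138 + 0 = -3154*138 + 0 = -435252 + 0 = -435252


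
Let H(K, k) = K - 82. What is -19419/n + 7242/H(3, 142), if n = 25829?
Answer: -188587719/2040491 ≈ -92.423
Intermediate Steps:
H(K, k) = -82 + K
-19419/n + 7242/H(3, 142) = -19419/25829 + 7242/(-82 + 3) = -19419*1/25829 + 7242/(-79) = -19419/25829 + 7242*(-1/79) = -19419/25829 - 7242/79 = -188587719/2040491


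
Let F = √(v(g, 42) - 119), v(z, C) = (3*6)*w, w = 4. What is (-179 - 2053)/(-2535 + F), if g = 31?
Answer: 707265/803284 + 279*I*√47/803284 ≈ 0.88047 + 0.0023811*I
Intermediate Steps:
v(z, C) = 72 (v(z, C) = (3*6)*4 = 18*4 = 72)
F = I*√47 (F = √(72 - 119) = √(-47) = I*√47 ≈ 6.8557*I)
(-179 - 2053)/(-2535 + F) = (-179 - 2053)/(-2535 + I*√47) = -2232/(-2535 + I*√47)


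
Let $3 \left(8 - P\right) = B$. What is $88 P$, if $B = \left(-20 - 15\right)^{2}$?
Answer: $- \frac{105688}{3} \approx -35229.0$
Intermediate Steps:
$B = 1225$ ($B = \left(-35\right)^{2} = 1225$)
$P = - \frac{1201}{3}$ ($P = 8 - \frac{1225}{3} = - \frac{1201}{3} \approx -400.33$)
$88 P = 88 \left(- \frac{1201}{3}\right) = - \frac{105688}{3}$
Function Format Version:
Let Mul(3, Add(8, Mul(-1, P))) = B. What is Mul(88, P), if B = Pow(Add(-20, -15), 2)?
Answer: Rational(-105688, 3) ≈ -35229.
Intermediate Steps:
B = 1225 (B = Pow(-35, 2) = 1225)
P = Rational(-1201, 3) (P = Add(8, Mul(Rational(-1, 3), 1225)) = Add(8, Rational(-1225, 3)) = Rational(-1201, 3) ≈ -400.33)
Mul(88, P) = Mul(88, Rational(-1201, 3)) = Rational(-105688, 3)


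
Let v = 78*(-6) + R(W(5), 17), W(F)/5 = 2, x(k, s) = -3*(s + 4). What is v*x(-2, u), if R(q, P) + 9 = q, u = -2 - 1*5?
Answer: -4203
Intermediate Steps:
u = -7 (u = -2 - 5 = -7)
x(k, s) = -12 - 3*s (x(k, s) = -3*(4 + s) = -12 - 3*s)
W(F) = 10 (W(F) = 5*2 = 10)
R(q, P) = -9 + q
v = -467 (v = 78*(-6) + (-9 + 10) = -468 + 1 = -467)
v*x(-2, u) = -467*(-12 - 3*(-7)) = -467*(-12 + 21) = -467*9 = -4203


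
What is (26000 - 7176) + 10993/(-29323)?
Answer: 551965159/29323 ≈ 18824.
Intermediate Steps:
(26000 - 7176) + 10993/(-29323) = 18824 + 10993*(-1/29323) = 18824 - 10993/29323 = 551965159/29323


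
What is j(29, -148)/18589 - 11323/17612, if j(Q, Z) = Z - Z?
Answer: -11323/17612 ≈ -0.64291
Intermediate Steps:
j(Q, Z) = 0
j(29, -148)/18589 - 11323/17612 = 0/18589 - 11323/17612 = 0*(1/18589) - 11323*1/17612 = 0 - 11323/17612 = -11323/17612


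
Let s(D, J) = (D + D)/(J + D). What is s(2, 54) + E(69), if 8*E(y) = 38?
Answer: 135/28 ≈ 4.8214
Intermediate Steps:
s(D, J) = 2*D/(D + J) (s(D, J) = (2*D)/(D + J) = 2*D/(D + J))
E(y) = 19/4 (E(y) = (⅛)*38 = 19/4)
s(2, 54) + E(69) = 2*2/(2 + 54) + 19/4 = 2*2/56 + 19/4 = 2*2*(1/56) + 19/4 = 1/14 + 19/4 = 135/28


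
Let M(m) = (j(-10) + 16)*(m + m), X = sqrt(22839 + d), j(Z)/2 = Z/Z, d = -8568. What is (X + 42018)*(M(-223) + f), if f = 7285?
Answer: -31219374 - 743*sqrt(14271) ≈ -3.1308e+7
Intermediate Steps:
j(Z) = 2 (j(Z) = 2*(Z/Z) = 2*1 = 2)
X = sqrt(14271) (X = sqrt(22839 - 8568) = sqrt(14271) ≈ 119.46)
M(m) = 36*m (M(m) = (2 + 16)*(m + m) = 18*(2*m) = 36*m)
(X + 42018)*(M(-223) + f) = (sqrt(14271) + 42018)*(36*(-223) + 7285) = (42018 + sqrt(14271))*(-8028 + 7285) = (42018 + sqrt(14271))*(-743) = -31219374 - 743*sqrt(14271)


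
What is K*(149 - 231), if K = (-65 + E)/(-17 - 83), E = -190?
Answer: -2091/10 ≈ -209.10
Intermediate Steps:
K = 51/20 (K = (-65 - 190)/(-17 - 83) = -255/(-100) = -255*(-1/100) = 51/20 ≈ 2.5500)
K*(149 - 231) = 51*(149 - 231)/20 = (51/20)*(-82) = -2091/10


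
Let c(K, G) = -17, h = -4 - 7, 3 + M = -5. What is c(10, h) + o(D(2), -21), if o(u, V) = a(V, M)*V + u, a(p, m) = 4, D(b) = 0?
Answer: -101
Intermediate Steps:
M = -8 (M = -3 - 5 = -8)
h = -11
o(u, V) = u + 4*V (o(u, V) = 4*V + u = u + 4*V)
c(10, h) + o(D(2), -21) = -17 + (0 + 4*(-21)) = -17 + (0 - 84) = -17 - 84 = -101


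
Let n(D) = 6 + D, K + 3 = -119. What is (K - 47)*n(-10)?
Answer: 676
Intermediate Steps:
K = -122 (K = -3 - 119 = -122)
(K - 47)*n(-10) = (-122 - 47)*(6 - 10) = -169*(-4) = 676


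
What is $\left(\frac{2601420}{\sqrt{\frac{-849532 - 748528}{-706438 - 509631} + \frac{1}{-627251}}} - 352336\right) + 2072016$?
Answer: $1719680 + \frac{867140 \sqrt{764598596592379749456129}}{334127838997} \approx 3.989 \cdot 10^{6}$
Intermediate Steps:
$\left(\frac{2601420}{\sqrt{\frac{-849532 - 748528}{-706438 - 509631} + \frac{1}{-627251}}} - 352336\right) + 2072016 = \left(\frac{2601420}{\sqrt{- \frac{1598060}{-1216069} - \frac{1}{627251}}} - 352336\right) + 2072016 = \left(\frac{2601420}{\sqrt{\left(-1598060\right) \left(- \frac{1}{1216069}\right) - \frac{1}{627251}}} - 352336\right) + 2072016 = \left(\frac{2601420}{\sqrt{\frac{1598060}{1216069} - \frac{1}{627251}}} - 352336\right) + 2072016 = \left(\frac{2601420}{\sqrt{\frac{1002383516991}{762780496319}}} - 352336\right) + 2072016 = \left(\frac{2601420}{\frac{1}{762780496319} \sqrt{764598596592379749456129}} - 352336\right) + 2072016 = \left(2601420 \frac{\sqrt{764598596592379749456129}}{1002383516991} - 352336\right) + 2072016 = \left(\frac{867140 \sqrt{764598596592379749456129}}{334127838997} - 352336\right) + 2072016 = \left(-352336 + \frac{867140 \sqrt{764598596592379749456129}}{334127838997}\right) + 2072016 = 1719680 + \frac{867140 \sqrt{764598596592379749456129}}{334127838997}$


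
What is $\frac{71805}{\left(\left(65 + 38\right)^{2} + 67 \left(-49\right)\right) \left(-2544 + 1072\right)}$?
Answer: $- \frac{23935}{3594624} \approx -0.0066586$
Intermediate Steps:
$\frac{71805}{\left(\left(65 + 38\right)^{2} + 67 \left(-49\right)\right) \left(-2544 + 1072\right)} = \frac{71805}{\left(103^{2} - 3283\right) \left(-1472\right)} = \frac{71805}{\left(10609 - 3283\right) \left(-1472\right)} = \frac{71805}{7326 \left(-1472\right)} = \frac{71805}{-10783872} = 71805 \left(- \frac{1}{10783872}\right) = - \frac{23935}{3594624}$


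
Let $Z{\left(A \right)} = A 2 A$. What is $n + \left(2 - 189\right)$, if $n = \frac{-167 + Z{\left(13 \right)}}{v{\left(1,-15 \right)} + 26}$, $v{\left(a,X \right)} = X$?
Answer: $- \frac{1886}{11} \approx -171.45$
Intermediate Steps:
$Z{\left(A \right)} = 2 A^{2}$ ($Z{\left(A \right)} = 2 A A = 2 A^{2}$)
$n = \frac{171}{11}$ ($n = \frac{-167 + 2 \cdot 13^{2}}{-15 + 26} = \frac{-167 + 2 \cdot 169}{11} = \left(-167 + 338\right) \frac{1}{11} = 171 \cdot \frac{1}{11} = \frac{171}{11} \approx 15.545$)
$n + \left(2 - 189\right) = \frac{171}{11} + \left(2 - 189\right) = \frac{171}{11} - 187 = - \frac{1886}{11}$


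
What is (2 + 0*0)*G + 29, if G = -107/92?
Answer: 1227/46 ≈ 26.674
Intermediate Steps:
G = -107/92 (G = -107*1/92 = -107/92 ≈ -1.1630)
(2 + 0*0)*G + 29 = (2 + 0*0)*(-107/92) + 29 = (2 + 0)*(-107/92) + 29 = 2*(-107/92) + 29 = -107/46 + 29 = 1227/46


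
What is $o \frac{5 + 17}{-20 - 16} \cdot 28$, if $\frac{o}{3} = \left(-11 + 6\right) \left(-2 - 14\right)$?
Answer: $- \frac{12320}{3} \approx -4106.7$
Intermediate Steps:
$o = 240$ ($o = 3 \left(-11 + 6\right) \left(-2 - 14\right) = 3 \left(\left(-5\right) \left(-16\right)\right) = 3 \cdot 80 = 240$)
$o \frac{5 + 17}{-20 - 16} \cdot 28 = 240 \frac{5 + 17}{-20 - 16} \cdot 28 = 240 \frac{22}{-36} \cdot 28 = 240 \cdot 22 \left(- \frac{1}{36}\right) 28 = 240 \left(- \frac{11}{18}\right) 28 = \left(- \frac{440}{3}\right) 28 = - \frac{12320}{3}$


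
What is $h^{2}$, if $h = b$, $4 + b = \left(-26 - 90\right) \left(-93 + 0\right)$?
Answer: $116294656$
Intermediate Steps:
$b = 10784$ ($b = -4 + \left(-26 - 90\right) \left(-93 + 0\right) = -4 - -10788 = -4 + 10788 = 10784$)
$h = 10784$
$h^{2} = 10784^{2} = 116294656$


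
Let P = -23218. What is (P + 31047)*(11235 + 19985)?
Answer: 244421380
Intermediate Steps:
(P + 31047)*(11235 + 19985) = (-23218 + 31047)*(11235 + 19985) = 7829*31220 = 244421380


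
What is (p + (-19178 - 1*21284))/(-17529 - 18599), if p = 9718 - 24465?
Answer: 55209/36128 ≈ 1.5282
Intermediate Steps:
p = -14747
(p + (-19178 - 1*21284))/(-17529 - 18599) = (-14747 + (-19178 - 1*21284))/(-17529 - 18599) = (-14747 + (-19178 - 21284))/(-36128) = (-14747 - 40462)*(-1/36128) = -55209*(-1/36128) = 55209/36128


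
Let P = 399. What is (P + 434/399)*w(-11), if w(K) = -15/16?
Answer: -114025/304 ≈ -375.08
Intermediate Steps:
w(K) = -15/16 (w(K) = -15*1/16 = -15/16)
(P + 434/399)*w(-11) = (399 + 434/399)*(-15/16) = (399 + 434*(1/399))*(-15/16) = (399 + 62/57)*(-15/16) = (22805/57)*(-15/16) = -114025/304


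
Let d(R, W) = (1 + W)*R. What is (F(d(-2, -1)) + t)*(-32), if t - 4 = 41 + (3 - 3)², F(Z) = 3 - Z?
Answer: -1536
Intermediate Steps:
d(R, W) = R*(1 + W)
t = 45 (t = 4 + (41 + (3 - 3)²) = 4 + (41 + 0²) = 4 + (41 + 0) = 4 + 41 = 45)
(F(d(-2, -1)) + t)*(-32) = ((3 - (-2)*(1 - 1)) + 45)*(-32) = ((3 - (-2)*0) + 45)*(-32) = ((3 - 1*0) + 45)*(-32) = ((3 + 0) + 45)*(-32) = (3 + 45)*(-32) = 48*(-32) = -1536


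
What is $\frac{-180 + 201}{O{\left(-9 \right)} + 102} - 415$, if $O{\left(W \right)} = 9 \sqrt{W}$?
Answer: $- \frac{513117}{1237} - \frac{63 i}{1237} \approx -414.81 - 0.05093 i$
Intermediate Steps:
$\frac{-180 + 201}{O{\left(-9 \right)} + 102} - 415 = \frac{-180 + 201}{9 \sqrt{-9} + 102} - 415 = \frac{21}{9 \cdot 3 i + 102} - 415 = \frac{21}{27 i + 102} - 415 = \frac{21}{102 + 27 i} - 415 = 21 \frac{102 - 27 i}{11133} - 415 = \frac{7 \left(102 - 27 i\right)}{3711} - 415 = -415 + \frac{7 \left(102 - 27 i\right)}{3711}$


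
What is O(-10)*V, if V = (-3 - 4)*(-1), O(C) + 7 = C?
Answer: -119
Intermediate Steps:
O(C) = -7 + C
V = 7 (V = -7*(-1) = 7)
O(-10)*V = (-7 - 10)*7 = -17*7 = -119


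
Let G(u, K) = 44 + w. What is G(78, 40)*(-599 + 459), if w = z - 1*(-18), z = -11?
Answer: -7140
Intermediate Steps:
w = 7 (w = -11 - 1*(-18) = -11 + 18 = 7)
G(u, K) = 51 (G(u, K) = 44 + 7 = 51)
G(78, 40)*(-599 + 459) = 51*(-599 + 459) = 51*(-140) = -7140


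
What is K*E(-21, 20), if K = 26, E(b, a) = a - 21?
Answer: -26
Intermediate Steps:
E(b, a) = -21 + a
K*E(-21, 20) = 26*(-21 + 20) = 26*(-1) = -26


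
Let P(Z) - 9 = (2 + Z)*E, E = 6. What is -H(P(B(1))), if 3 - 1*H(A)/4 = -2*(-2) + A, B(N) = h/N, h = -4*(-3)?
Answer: 376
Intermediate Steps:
h = 12
B(N) = 12/N
P(Z) = 21 + 6*Z (P(Z) = 9 + (2 + Z)*6 = 9 + (12 + 6*Z) = 21 + 6*Z)
H(A) = -4 - 4*A (H(A) = 12 - 4*(-2*(-2) + A) = 12 - 4*(4 + A) = 12 + (-16 - 4*A) = -4 - 4*A)
-H(P(B(1))) = -(-4 - 4*(21 + 6*(12/1))) = -(-4 - 4*(21 + 6*(12*1))) = -(-4 - 4*(21 + 6*12)) = -(-4 - 4*(21 + 72)) = -(-4 - 4*93) = -(-4 - 372) = -1*(-376) = 376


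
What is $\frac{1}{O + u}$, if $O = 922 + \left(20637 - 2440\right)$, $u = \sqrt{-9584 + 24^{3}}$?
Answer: $\frac{19119}{365531921} - \frac{4 \sqrt{265}}{365531921} \approx 5.2126 \cdot 10^{-5}$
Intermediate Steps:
$u = 4 \sqrt{265}$ ($u = \sqrt{-9584 + 13824} = \sqrt{4240} = 4 \sqrt{265} \approx 65.115$)
$O = 19119$ ($O = 922 + 18197 = 19119$)
$\frac{1}{O + u} = \frac{1}{19119 + 4 \sqrt{265}}$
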